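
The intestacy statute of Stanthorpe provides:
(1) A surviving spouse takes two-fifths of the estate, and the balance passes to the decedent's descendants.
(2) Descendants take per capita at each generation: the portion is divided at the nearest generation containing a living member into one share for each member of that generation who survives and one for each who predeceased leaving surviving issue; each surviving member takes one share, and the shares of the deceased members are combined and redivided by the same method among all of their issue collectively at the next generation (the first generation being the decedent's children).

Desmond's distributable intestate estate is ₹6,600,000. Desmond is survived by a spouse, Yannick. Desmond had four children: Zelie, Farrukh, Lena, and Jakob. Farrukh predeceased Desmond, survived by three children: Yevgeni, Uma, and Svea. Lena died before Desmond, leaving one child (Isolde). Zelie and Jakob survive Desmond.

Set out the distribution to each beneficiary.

Yannick takes two-fifths of ₹6,600,000 = ₹2,640,000. The remaining ₹3,960,000 passes to the descendants.
The descendants' portion (₹3,960,000) is divided at the children's generation into 4 shares of ₹990,000. Zelie and Jakob each take ₹990,000. The 2 shares of the deceased (Farrukh and Lena) are combined into a pool of ₹1,980,000.
That pool (₹1,980,000) is divided at the grandchildren's generation equally among Yevgeni, Uma, Svea, and Isolde: ₹495,000 each.

Yannick: ₹2,640,000; Zelie: ₹990,000; Yevgeni: ₹495,000; Uma: ₹495,000; Svea: ₹495,000; Isolde: ₹495,000; Jakob: ₹990,000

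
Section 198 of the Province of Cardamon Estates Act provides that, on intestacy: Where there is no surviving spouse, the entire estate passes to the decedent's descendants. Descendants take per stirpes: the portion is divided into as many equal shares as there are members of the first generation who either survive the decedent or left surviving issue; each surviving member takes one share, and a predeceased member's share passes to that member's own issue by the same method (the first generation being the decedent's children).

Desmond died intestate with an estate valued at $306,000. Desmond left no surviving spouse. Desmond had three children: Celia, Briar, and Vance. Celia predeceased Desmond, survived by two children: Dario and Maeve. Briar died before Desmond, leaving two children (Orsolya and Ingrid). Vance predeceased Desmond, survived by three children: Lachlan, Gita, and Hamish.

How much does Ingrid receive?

Ingrid receives $51,000.

The entire $306,000 passes to the descendants.
That amount ($306,000) is divided into 3 shares of $102,000: Celia's $102,000 share passes to Celia's issue; Briar's $102,000 share passes to Briar's issue; Vance's $102,000 share passes to Vance's issue.
Celia's share ($102,000) is divided into 2 shares of $51,000: Dario and Maeve each take $51,000.
Briar's share ($102,000) is divided into 2 shares of $51,000: Orsolya and Ingrid each take $51,000.
Vance's share ($102,000) is divided into 3 shares of $34,000: Lachlan, Gita, and Hamish each take $34,000.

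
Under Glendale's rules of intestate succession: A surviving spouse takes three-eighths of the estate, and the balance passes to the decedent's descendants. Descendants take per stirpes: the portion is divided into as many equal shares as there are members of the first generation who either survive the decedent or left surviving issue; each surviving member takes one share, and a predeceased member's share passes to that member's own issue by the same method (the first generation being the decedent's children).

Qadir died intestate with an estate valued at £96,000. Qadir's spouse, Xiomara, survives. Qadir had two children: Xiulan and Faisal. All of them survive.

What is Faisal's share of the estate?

Xiomara takes three-eighths of £96,000 = £36,000. The remaining £60,000 passes to the descendants.
The descendants' portion (£60,000) is divided into 2 shares of £30,000: Xiulan and Faisal each take £30,000.

Faisal receives £30,000.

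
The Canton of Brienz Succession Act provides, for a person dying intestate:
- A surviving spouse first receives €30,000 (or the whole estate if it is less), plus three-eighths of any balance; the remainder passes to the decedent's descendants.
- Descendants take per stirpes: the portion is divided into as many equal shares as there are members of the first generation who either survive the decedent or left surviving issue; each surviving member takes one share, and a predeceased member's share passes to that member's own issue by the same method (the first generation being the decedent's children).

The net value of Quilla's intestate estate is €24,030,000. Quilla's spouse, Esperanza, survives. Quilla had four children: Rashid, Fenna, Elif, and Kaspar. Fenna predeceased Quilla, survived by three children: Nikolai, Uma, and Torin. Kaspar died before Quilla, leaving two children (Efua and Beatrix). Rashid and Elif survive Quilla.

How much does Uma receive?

Uma receives €1,250,000.

Esperanza first takes €30,000, leaving a balance of €24,000,000. Esperanza then takes three-eighths of the balance (€9,000,000), for a total of €9,030,000. The remaining €15,000,000 passes to the descendants.
The descendants' portion (€15,000,000) is divided into 4 shares of €3,750,000: Rashid and Elif each take €3,750,000; Fenna's €3,750,000 share passes to Fenna's issue; Kaspar's €3,750,000 share passes to Kaspar's issue.
Fenna's share (€3,750,000) is divided into 3 shares of €1,250,000: Nikolai, Uma, and Torin each take €1,250,000.
Kaspar's share (€3,750,000) is divided into 2 shares of €1,875,000: Efua and Beatrix each take €1,875,000.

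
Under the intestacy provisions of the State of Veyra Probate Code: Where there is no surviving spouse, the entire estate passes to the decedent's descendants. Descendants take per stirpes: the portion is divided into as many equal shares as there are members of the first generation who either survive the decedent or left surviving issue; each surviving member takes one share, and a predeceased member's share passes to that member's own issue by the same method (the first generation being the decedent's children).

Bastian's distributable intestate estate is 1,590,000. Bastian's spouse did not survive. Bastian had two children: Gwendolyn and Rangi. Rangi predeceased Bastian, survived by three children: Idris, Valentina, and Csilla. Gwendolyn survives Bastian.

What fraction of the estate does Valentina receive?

Valentina receives 1/6 of the estate.

The entire 1,590,000 passes to the descendants.
That amount (1,590,000) is divided into 2 shares of 795,000: Gwendolyn takes 795,000; Rangi's 795,000 share passes to Rangi's issue.
Rangi's share (795,000) is divided into 3 shares of 265,000: Idris, Valentina, and Csilla each take 265,000.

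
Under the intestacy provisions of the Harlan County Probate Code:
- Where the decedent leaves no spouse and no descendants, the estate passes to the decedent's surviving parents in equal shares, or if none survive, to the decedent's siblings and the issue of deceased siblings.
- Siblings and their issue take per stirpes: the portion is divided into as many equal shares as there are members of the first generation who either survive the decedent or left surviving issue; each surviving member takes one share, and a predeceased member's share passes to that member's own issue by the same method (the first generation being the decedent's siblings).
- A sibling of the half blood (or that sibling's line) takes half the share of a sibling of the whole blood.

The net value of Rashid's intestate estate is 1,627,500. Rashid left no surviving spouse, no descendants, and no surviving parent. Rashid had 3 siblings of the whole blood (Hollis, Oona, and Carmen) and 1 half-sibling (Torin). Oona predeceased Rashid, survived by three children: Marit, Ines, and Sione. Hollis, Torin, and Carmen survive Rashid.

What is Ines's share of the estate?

The entire 1,627,500 passes to the siblings and their issue.
Counting each half-blood sibling's line as half a unit, there are 7/2 units in 1,627,500, so one unit is 465,000. Whole-blood lines (Hollis, Oona, and Carmen) take 465,000 each; half-blood lines (Torin) take 232,500 each.
Oona's share (465,000) is divided into 3 shares of 155,000: Marit, Ines, and Sione each take 155,000.

Ines receives 155,000.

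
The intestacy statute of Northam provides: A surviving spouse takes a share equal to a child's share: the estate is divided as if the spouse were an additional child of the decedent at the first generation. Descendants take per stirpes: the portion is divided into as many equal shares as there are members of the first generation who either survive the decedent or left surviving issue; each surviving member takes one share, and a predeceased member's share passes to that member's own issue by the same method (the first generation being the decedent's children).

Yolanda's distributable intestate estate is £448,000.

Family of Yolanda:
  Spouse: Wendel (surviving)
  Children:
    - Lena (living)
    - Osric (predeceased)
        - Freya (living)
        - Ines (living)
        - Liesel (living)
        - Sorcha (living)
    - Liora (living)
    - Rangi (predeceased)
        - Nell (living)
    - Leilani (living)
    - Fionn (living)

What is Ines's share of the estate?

Ines receives £16,000.

The spouse counts as an additional share at the children's level, so there are 7 primary shares of £64,000. Wendel takes one such share (£64,000).
The children's combined portion (£384,000) is divided into 6 shares of £64,000: Lena, Liora, Leilani, and Fionn each take £64,000; Osric's £64,000 share passes to Osric's issue; Rangi's £64,000 share passes to Rangi's issue.
Osric's share (£64,000) is divided into 4 shares of £16,000: Freya, Ines, Liesel, and Sorcha each take £16,000.
Rangi's share (£64,000) passes entirely to Nell.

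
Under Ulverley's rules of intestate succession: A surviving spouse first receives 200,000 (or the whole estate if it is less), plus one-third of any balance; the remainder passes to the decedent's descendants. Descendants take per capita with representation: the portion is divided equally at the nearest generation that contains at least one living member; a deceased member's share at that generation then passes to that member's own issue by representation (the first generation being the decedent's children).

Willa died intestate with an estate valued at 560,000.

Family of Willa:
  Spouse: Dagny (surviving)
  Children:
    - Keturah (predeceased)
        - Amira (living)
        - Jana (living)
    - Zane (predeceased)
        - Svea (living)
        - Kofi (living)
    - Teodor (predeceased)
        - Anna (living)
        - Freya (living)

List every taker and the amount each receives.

Dagny first takes 200,000, leaving a balance of 360,000. Dagny then takes one-third of the balance (120,000), for a total of 320,000. The remaining 240,000 passes to the descendants.
No child survives, so the initial division is made at the grandchildren's generation.
The descendants' portion (240,000) is divided into 6 shares of 40,000: Amira, Jana, Svea, Kofi, Anna, and Freya each take 40,000.

Dagny: 320,000; Amira: 40,000; Jana: 40,000; Svea: 40,000; Kofi: 40,000; Anna: 40,000; Freya: 40,000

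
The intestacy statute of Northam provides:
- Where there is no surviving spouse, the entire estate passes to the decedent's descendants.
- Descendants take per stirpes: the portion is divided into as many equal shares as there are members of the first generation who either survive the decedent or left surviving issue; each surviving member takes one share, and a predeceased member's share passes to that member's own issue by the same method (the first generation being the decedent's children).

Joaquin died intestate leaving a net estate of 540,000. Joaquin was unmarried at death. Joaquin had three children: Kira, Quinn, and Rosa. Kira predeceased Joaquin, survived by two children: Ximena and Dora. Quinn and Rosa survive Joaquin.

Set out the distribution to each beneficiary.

Ximena: 90,000; Dora: 90,000; Quinn: 180,000; Rosa: 180,000

The entire 540,000 passes to the descendants.
That amount (540,000) is divided into 3 shares of 180,000: Quinn and Rosa each take 180,000; Kira's 180,000 share passes to Kira's issue.
Kira's share (180,000) is divided into 2 shares of 90,000: Ximena and Dora each take 90,000.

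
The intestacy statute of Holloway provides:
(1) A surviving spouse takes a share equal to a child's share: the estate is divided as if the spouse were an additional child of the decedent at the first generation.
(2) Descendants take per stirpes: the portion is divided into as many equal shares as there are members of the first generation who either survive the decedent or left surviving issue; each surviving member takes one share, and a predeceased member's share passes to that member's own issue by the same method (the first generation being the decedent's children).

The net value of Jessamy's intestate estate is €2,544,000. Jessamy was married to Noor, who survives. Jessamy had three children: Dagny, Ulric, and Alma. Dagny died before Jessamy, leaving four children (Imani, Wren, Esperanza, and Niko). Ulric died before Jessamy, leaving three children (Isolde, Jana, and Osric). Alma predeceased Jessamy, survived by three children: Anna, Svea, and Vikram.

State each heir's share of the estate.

The spouse counts as an additional share at the children's level, so there are 4 primary shares of €636,000. Noor takes one such share (€636,000).
The children's combined portion (€1,908,000) is divided into 3 shares of €636,000: Dagny's €636,000 share passes to Dagny's issue; Ulric's €636,000 share passes to Ulric's issue; Alma's €636,000 share passes to Alma's issue.
Dagny's share (€636,000) is divided into 4 shares of €159,000: Imani, Wren, Esperanza, and Niko each take €159,000.
Ulric's share (€636,000) is divided into 3 shares of €212,000: Isolde, Jana, and Osric each take €212,000.
Alma's share (€636,000) is divided into 3 shares of €212,000: Anna, Svea, and Vikram each take €212,000.

Noor: €636,000; Imani: €159,000; Wren: €159,000; Esperanza: €159,000; Niko: €159,000; Isolde: €212,000; Jana: €212,000; Osric: €212,000; Anna: €212,000; Svea: €212,000; Vikram: €212,000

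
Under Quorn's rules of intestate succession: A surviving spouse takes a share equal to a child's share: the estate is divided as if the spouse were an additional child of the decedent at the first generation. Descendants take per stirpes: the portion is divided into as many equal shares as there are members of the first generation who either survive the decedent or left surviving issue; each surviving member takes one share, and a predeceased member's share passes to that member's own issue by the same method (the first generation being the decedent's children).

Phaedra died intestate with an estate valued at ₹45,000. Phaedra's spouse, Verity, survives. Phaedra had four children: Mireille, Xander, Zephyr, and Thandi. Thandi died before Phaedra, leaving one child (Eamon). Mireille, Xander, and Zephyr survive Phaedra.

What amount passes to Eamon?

Eamon receives ₹9,000.

The spouse counts as an additional share at the children's level, so there are 5 primary shares of ₹9,000. Verity takes one such share (₹9,000).
The children's combined portion (₹36,000) is divided into 4 shares of ₹9,000: Mireille, Xander, and Zephyr each take ₹9,000; Thandi's ₹9,000 share passes to Thandi's issue.
Thandi's share (₹9,000) passes entirely to Eamon.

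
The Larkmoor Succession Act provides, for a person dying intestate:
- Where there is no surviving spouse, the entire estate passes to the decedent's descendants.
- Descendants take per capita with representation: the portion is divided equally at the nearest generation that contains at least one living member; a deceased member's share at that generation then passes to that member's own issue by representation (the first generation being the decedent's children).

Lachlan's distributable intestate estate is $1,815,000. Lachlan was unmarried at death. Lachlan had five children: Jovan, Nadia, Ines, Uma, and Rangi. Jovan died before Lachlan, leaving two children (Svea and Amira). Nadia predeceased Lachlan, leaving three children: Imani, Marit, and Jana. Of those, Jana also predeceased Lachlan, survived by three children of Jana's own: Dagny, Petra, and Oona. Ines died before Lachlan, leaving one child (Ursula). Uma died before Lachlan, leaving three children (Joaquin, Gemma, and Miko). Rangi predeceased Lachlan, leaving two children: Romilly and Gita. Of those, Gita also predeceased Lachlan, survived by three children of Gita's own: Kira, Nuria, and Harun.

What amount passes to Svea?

The entire $1,815,000 passes to the descendants.
No child survives, so the initial division is made at the grandchildren's generation.
That amount ($1,815,000) is divided into 11 shares of $165,000: Svea, Amira, Imani, Marit, Ursula, Joaquin, Gemma, Miko, and Romilly each take $165,000; Jana's $165,000 share passes to Jana's issue; Gita's $165,000 share passes to Gita's issue.
Jana's share ($165,000) is divided into 3 shares of $55,000: Dagny, Petra, and Oona each take $55,000.
Gita's share ($165,000) is divided into 3 shares of $55,000: Kira, Nuria, and Harun each take $55,000.

Svea receives $165,000.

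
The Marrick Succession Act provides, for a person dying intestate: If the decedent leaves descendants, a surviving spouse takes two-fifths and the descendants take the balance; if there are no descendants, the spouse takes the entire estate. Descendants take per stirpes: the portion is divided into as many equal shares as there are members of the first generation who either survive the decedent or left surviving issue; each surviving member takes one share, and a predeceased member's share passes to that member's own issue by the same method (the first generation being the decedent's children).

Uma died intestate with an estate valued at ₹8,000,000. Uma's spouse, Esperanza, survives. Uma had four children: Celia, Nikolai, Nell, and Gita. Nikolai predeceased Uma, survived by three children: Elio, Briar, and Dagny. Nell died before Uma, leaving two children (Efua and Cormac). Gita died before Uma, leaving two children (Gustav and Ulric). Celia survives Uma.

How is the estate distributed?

Esperanza takes two-fifths of ₹8,000,000 = ₹3,200,000. The remaining ₹4,800,000 passes to the descendants.
The descendants' portion (₹4,800,000) is divided into 4 shares of ₹1,200,000: Celia takes ₹1,200,000; Nikolai's ₹1,200,000 share passes to Nikolai's issue; Nell's ₹1,200,000 share passes to Nell's issue; Gita's ₹1,200,000 share passes to Gita's issue.
Nikolai's share (₹1,200,000) is divided into 3 shares of ₹400,000: Elio, Briar, and Dagny each take ₹400,000.
Nell's share (₹1,200,000) is divided into 2 shares of ₹600,000: Efua and Cormac each take ₹600,000.
Gita's share (₹1,200,000) is divided into 2 shares of ₹600,000: Gustav and Ulric each take ₹600,000.

Esperanza: ₹3,200,000; Celia: ₹1,200,000; Elio: ₹400,000; Briar: ₹400,000; Dagny: ₹400,000; Efua: ₹600,000; Cormac: ₹600,000; Gustav: ₹600,000; Ulric: ₹600,000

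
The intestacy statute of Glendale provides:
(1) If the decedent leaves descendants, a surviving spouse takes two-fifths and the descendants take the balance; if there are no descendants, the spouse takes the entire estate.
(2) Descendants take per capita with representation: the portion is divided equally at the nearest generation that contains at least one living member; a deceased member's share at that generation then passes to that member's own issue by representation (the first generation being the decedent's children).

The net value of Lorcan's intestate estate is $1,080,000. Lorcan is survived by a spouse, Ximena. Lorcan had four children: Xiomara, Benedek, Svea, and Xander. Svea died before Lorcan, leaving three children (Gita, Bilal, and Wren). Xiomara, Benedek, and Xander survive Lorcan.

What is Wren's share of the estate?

Wren receives $54,000.

Ximena takes two-fifths of $1,080,000 = $432,000. The remaining $648,000 passes to the descendants.
The descendants' portion ($648,000) is divided into 4 shares of $162,000: Xiomara, Benedek, and Xander each take $162,000; Svea's $162,000 share passes to Svea's issue.
Svea's share ($162,000) is divided into 3 shares of $54,000: Gita, Bilal, and Wren each take $54,000.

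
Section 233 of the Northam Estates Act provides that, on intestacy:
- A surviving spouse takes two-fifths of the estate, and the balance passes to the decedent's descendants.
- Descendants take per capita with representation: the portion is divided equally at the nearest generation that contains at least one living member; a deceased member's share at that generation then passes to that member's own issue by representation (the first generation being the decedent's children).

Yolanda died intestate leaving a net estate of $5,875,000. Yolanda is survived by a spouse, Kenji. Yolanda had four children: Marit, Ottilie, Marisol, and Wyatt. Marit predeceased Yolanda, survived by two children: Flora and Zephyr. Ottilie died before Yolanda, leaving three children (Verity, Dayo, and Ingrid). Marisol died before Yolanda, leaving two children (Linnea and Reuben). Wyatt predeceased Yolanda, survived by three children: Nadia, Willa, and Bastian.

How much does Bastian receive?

Kenji takes two-fifths of $5,875,000 = $2,350,000. The remaining $3,525,000 passes to the descendants.
No child survives, so the initial division is made at the grandchildren's generation.
The descendants' portion ($3,525,000) is divided into 10 shares of $352,500: Flora, Zephyr, Verity, Dayo, Ingrid, Linnea, Reuben, Nadia, Willa, and Bastian each take $352,500.

Bastian receives $352,500.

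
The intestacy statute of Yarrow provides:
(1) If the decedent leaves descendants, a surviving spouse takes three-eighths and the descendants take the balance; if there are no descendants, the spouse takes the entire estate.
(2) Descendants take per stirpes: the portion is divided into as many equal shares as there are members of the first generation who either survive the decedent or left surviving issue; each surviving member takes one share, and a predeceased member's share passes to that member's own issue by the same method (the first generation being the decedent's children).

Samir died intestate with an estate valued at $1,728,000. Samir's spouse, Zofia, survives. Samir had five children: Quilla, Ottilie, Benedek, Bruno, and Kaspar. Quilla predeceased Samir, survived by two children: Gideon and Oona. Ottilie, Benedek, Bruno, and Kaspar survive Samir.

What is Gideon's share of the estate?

Zofia takes three-eighths of $1,728,000 = $648,000. The remaining $1,080,000 passes to the descendants.
The descendants' portion ($1,080,000) is divided into 5 shares of $216,000: Ottilie, Benedek, Bruno, and Kaspar each take $216,000; Quilla's $216,000 share passes to Quilla's issue.
Quilla's share ($216,000) is divided into 2 shares of $108,000: Gideon and Oona each take $108,000.

Gideon receives $108,000.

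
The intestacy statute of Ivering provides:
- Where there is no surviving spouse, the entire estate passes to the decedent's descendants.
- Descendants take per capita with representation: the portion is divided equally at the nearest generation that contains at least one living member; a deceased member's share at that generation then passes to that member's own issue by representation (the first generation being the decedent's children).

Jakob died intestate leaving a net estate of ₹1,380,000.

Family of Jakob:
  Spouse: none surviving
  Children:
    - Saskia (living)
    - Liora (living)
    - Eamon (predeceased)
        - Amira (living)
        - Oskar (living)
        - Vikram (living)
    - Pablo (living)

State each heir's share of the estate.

The entire ₹1,380,000 passes to the descendants.
That amount (₹1,380,000) is divided into 4 shares of ₹345,000: Saskia, Liora, and Pablo each take ₹345,000; Eamon's ₹345,000 share passes to Eamon's issue.
Eamon's share (₹345,000) is divided into 3 shares of ₹115,000: Amira, Oskar, and Vikram each take ₹115,000.

Saskia: ₹345,000; Liora: ₹345,000; Amira: ₹115,000; Oskar: ₹115,000; Vikram: ₹115,000; Pablo: ₹345,000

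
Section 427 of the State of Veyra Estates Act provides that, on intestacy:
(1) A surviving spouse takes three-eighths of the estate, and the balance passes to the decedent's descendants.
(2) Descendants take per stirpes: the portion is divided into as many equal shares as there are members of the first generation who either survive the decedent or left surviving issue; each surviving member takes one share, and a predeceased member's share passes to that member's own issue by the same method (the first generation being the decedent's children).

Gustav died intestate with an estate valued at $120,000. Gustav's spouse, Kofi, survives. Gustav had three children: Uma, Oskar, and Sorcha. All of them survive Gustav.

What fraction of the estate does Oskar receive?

Kofi takes three-eighths of $120,000 = $45,000. The remaining $75,000 passes to the descendants.
The descendants' portion ($75,000) is divided into 3 shares of $25,000: Uma, Oskar, and Sorcha each take $25,000.

Oskar receives 5/24 of the estate.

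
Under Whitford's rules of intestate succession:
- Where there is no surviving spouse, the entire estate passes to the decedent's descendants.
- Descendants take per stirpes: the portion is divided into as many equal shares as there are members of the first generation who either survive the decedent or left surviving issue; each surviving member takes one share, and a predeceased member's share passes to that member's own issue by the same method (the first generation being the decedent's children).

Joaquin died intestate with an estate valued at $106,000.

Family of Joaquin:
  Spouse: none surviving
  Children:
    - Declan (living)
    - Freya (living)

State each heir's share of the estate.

The entire $106,000 passes to the descendants.
That amount ($106,000) is divided into 2 shares of $53,000: Declan and Freya each take $53,000.

Declan: $53,000; Freya: $53,000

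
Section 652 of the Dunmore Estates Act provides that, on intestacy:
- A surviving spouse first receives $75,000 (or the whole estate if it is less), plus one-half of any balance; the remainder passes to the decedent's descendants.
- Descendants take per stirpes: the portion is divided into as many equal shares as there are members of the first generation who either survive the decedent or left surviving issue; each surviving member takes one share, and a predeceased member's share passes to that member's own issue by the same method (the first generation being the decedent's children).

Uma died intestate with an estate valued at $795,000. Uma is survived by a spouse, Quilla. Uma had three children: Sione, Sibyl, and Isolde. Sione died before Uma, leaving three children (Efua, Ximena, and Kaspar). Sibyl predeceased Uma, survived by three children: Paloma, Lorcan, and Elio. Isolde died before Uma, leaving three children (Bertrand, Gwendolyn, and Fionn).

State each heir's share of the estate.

Quilla first takes $75,000, leaving a balance of $720,000. Quilla then takes one-half of the balance ($360,000), for a total of $435,000. The remaining $360,000 passes to the descendants.
The descendants' portion ($360,000) is divided into 3 shares of $120,000: Sione's $120,000 share passes to Sione's issue; Sibyl's $120,000 share passes to Sibyl's issue; Isolde's $120,000 share passes to Isolde's issue.
Sione's share ($120,000) is divided into 3 shares of $40,000: Efua, Ximena, and Kaspar each take $40,000.
Sibyl's share ($120,000) is divided into 3 shares of $40,000: Paloma, Lorcan, and Elio each take $40,000.
Isolde's share ($120,000) is divided into 3 shares of $40,000: Bertrand, Gwendolyn, and Fionn each take $40,000.

Quilla: $435,000; Efua: $40,000; Ximena: $40,000; Kaspar: $40,000; Paloma: $40,000; Lorcan: $40,000; Elio: $40,000; Bertrand: $40,000; Gwendolyn: $40,000; Fionn: $40,000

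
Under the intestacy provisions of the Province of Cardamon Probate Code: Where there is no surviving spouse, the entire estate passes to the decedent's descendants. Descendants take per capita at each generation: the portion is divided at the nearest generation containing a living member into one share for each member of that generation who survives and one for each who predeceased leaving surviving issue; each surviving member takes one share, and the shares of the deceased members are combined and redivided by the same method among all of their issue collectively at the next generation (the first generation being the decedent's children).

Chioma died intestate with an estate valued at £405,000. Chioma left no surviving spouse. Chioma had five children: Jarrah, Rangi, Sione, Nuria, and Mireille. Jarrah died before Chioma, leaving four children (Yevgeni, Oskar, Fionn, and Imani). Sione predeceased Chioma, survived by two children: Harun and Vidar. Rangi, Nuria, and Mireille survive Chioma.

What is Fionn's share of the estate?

Fionn receives £27,000.

The entire £405,000 passes to the descendants.
That amount (£405,000) is divided at the children's generation into 5 shares of £81,000. Rangi, Nuria, and Mireille each take £81,000. The 2 shares of the deceased (Jarrah and Sione) are combined into a pool of £162,000.
That pool (£162,000) is divided at the grandchildren's generation equally among Yevgeni, Oskar, Fionn, Imani, Harun, and Vidar: £27,000 each.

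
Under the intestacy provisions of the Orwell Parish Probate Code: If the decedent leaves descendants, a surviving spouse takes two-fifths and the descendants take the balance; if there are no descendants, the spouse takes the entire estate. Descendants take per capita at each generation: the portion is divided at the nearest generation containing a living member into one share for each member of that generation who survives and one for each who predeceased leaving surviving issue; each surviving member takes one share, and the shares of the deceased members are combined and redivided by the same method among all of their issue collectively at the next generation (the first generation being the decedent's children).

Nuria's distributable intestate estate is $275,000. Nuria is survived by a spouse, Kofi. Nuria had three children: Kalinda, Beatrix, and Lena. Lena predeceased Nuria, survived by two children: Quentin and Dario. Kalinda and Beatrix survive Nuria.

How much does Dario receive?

Dario receives $27,500.

Kofi takes two-fifths of $275,000 = $110,000. The remaining $165,000 passes to the descendants.
The descendants' portion ($165,000) is divided at the children's generation into 3 shares of $55,000. Kalinda and Beatrix each take $55,000. The remaining share for the deceased Lena ($55,000) is carried to the next generation.
That pool ($55,000) is divided at the grandchildren's generation equally among Quentin and Dario: $27,500 each.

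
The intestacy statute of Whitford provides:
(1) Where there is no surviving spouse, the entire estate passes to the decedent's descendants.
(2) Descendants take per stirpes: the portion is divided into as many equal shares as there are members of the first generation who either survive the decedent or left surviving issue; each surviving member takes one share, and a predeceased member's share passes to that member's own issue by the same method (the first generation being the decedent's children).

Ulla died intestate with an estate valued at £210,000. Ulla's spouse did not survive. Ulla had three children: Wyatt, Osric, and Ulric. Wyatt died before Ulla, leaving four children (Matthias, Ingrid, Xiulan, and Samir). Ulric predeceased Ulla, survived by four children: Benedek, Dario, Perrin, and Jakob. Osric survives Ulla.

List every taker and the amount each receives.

Matthias: £17,500; Ingrid: £17,500; Xiulan: £17,500; Samir: £17,500; Osric: £70,000; Benedek: £17,500; Dario: £17,500; Perrin: £17,500; Jakob: £17,500

The entire £210,000 passes to the descendants.
That amount (£210,000) is divided into 3 shares of £70,000: Osric takes £70,000; Wyatt's £70,000 share passes to Wyatt's issue; Ulric's £70,000 share passes to Ulric's issue.
Wyatt's share (£70,000) is divided into 4 shares of £17,500: Matthias, Ingrid, Xiulan, and Samir each take £17,500.
Ulric's share (£70,000) is divided into 4 shares of £17,500: Benedek, Dario, Perrin, and Jakob each take £17,500.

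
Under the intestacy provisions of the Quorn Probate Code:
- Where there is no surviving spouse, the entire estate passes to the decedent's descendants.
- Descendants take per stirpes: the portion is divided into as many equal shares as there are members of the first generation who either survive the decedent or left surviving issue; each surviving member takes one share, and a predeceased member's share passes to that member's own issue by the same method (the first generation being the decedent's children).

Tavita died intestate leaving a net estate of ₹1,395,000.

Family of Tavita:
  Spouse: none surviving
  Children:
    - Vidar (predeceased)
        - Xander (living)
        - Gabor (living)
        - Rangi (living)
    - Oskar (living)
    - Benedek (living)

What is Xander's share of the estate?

The entire ₹1,395,000 passes to the descendants.
That amount (₹1,395,000) is divided into 3 shares of ₹465,000: Oskar and Benedek each take ₹465,000; Vidar's ₹465,000 share passes to Vidar's issue.
Vidar's share (₹465,000) is divided into 3 shares of ₹155,000: Xander, Gabor, and Rangi each take ₹155,000.

Xander receives ₹155,000.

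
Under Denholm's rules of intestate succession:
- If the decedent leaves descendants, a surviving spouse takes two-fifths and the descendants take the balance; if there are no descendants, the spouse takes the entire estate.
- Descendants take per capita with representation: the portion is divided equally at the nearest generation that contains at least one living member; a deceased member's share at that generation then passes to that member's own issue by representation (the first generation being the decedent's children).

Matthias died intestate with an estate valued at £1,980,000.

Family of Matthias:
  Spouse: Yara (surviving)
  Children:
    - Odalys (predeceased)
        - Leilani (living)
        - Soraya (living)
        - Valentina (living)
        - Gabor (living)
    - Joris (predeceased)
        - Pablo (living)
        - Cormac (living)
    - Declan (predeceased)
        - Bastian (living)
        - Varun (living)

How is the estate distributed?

Yara takes two-fifths of £1,980,000 = £792,000. The remaining £1,188,000 passes to the descendants.
No child survives, so the initial division is made at the grandchildren's generation.
The descendants' portion (£1,188,000) is divided into 8 shares of £148,500: Leilani, Soraya, Valentina, Gabor, Pablo, Cormac, Bastian, and Varun each take £148,500.

Yara: £792,000; Leilani: £148,500; Soraya: £148,500; Valentina: £148,500; Gabor: £148,500; Pablo: £148,500; Cormac: £148,500; Bastian: £148,500; Varun: £148,500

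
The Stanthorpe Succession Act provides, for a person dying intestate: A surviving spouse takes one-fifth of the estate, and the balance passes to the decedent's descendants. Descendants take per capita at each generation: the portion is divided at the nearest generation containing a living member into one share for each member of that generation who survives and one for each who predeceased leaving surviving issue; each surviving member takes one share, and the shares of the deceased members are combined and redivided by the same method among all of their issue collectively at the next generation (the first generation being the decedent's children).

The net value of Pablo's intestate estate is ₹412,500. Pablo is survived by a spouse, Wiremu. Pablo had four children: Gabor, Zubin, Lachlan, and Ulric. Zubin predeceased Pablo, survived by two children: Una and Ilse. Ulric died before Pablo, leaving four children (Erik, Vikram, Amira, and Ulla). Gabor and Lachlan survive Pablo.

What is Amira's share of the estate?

Wiremu takes one-fifth of ₹412,500 = ₹82,500. The remaining ₹330,000 passes to the descendants.
The descendants' portion (₹330,000) is divided at the children's generation into 4 shares of ₹82,500. Gabor and Lachlan each take ₹82,500. The 2 shares of the deceased (Zubin and Ulric) are combined into a pool of ₹165,000.
That pool (₹165,000) is divided at the grandchildren's generation equally among Una, Ilse, Erik, Vikram, Amira, and Ulla: ₹27,500 each.

Amira receives ₹27,500.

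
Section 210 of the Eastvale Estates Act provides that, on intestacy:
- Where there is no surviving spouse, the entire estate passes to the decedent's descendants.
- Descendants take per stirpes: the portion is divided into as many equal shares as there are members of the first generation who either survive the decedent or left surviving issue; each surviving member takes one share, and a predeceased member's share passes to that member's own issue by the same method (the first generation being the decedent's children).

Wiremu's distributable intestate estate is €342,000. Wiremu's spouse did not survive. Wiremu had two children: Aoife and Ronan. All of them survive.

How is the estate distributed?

Aoife: €171,000; Ronan: €171,000

The entire €342,000 passes to the descendants.
That amount (€342,000) is divided into 2 shares of €171,000: Aoife and Ronan each take €171,000.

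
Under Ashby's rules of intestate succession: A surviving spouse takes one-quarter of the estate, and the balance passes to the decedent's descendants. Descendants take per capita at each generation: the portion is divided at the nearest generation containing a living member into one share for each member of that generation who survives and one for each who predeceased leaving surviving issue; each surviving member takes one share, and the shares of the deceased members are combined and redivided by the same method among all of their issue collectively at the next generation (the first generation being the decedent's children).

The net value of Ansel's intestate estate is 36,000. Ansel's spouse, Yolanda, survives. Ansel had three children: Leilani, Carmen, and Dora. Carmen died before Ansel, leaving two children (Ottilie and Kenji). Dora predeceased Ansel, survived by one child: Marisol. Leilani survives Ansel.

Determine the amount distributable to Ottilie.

Ottilie receives 6,000.

Yolanda takes one-quarter of 36,000 = 9,000. The remaining 27,000 passes to the descendants.
The descendants' portion (27,000) is divided at the children's generation into 3 shares of 9,000. Leilani takes 9,000. The 2 shares of the deceased (Carmen and Dora) are combined into a pool of 18,000.
That pool (18,000) is divided at the grandchildren's generation equally among Ottilie, Kenji, and Marisol: 6,000 each.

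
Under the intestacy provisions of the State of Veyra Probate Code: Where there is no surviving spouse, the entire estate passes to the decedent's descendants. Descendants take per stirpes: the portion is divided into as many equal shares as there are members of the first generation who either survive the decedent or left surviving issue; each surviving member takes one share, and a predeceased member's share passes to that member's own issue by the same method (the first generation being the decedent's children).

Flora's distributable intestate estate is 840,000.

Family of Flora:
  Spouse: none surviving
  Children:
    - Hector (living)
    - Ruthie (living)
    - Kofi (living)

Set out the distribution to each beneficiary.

Hector: 280,000; Ruthie: 280,000; Kofi: 280,000

The entire 840,000 passes to the descendants.
That amount (840,000) is divided into 3 shares of 280,000: Hector, Ruthie, and Kofi each take 280,000.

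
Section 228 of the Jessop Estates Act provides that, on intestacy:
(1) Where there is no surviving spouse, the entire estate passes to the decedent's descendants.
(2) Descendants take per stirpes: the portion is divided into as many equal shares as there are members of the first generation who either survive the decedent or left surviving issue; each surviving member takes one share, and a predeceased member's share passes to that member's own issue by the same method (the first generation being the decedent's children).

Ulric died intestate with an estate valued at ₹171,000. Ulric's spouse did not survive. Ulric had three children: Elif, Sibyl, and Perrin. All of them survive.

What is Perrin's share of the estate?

Perrin receives ₹57,000.

The entire ₹171,000 passes to the descendants.
That amount (₹171,000) is divided into 3 shares of ₹57,000: Elif, Sibyl, and Perrin each take ₹57,000.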